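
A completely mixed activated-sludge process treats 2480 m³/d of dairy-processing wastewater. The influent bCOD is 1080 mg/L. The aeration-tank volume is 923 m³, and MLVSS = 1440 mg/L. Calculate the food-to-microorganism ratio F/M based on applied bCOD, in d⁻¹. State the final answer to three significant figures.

F/M = Q·S₀ / (V·X) = 2480 × 1080 / (923.0 × 1440) = 2.015 g bCOD·(g VSS·d)⁻¹.

F/M ≈ 2.02 d⁻¹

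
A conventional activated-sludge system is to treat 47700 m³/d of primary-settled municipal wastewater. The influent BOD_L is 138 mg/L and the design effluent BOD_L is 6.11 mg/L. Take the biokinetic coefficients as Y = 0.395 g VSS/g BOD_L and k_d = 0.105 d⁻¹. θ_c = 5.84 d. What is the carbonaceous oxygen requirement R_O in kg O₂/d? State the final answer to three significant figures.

R_O ≈ 4100 kg O₂/d

Correct the yield for decay: Y_obs = Y/(1 + k_d θ_c) = 0.395 / (1 + 0.105 × 5.84) = 0.395 / 1.613 = 0.2449.
Substrate removed = Q·(S₀ − S) = 47700 m³/d × (138 − 6.11) g/m³ = 6.29×10^6 g/d = 6291 kg/d.
Net sludge production P_X = 0.2449 × 6291 = 1540 kg VSS/d.
R_O = Q·(S₀ − S) − 1.42·P_X = 6291 − 1.42 × 1540 = 4104 kg O₂/d.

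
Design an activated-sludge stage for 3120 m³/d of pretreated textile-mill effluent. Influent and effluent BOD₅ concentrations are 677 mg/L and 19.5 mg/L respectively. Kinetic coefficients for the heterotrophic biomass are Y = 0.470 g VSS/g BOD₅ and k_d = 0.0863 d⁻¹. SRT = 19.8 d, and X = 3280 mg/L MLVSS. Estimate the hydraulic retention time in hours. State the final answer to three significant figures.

Rearranging the biomass balance for a CMAS with decay, V = Y·Q·ΔS·θ_c / [X·(1+k_d θ_c)] = 0.470 × 3120 × (677 − 19.5) × 19.8 / [3280 × (1 + 0.0863 × 19.8)] = 1.91×10^7 / 8885 = 2149 m³.
HRT = V/Q = 2149 m³ / 3120 m³·d⁻¹ = 0.6887 d × 24 = 16.53 h.

τ ≈ 16.5 h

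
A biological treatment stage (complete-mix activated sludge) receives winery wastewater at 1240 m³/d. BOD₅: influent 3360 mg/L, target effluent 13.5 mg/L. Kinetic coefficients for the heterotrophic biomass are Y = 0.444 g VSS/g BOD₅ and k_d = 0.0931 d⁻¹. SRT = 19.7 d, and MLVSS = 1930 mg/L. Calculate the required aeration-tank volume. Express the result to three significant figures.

Rearranging the biomass balance for a CMAS with decay, V = Y·Q·ΔS·θ_c / [X·(1+k_d θ_c)] = 0.444 × 1240 × (3360 − 13.5) × 19.7 / [1930 × (1 + 0.0931 × 19.7)] = 3.63×10^7 / 5470 = 6636 m³.

V ≈ 6640 m³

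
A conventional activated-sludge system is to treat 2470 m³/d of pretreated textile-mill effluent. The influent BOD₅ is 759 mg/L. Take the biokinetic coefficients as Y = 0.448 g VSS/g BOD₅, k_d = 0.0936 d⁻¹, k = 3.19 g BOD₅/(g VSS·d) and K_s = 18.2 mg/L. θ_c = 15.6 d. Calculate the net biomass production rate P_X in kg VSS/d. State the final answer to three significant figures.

P_X ≈ 340 kg VSS/d

From the Monod/SRT balance for a CMAS, S = K_s·(1+k_d θ_c)/[θ_c·(Y k − k_d) − 1] = 18.2 × (1 + 0.0936 × 15.6) / [15.6 × (0.448 × 3.19 − 0.0936) − 1] = 44.77 / 19.83 = 2.257 mg/L.
Observed yield with endogenous decay: Y_obs = Y / (1 + k_d·θ_c) = 0.448 / (1 + 0.0936 × 15.6) = 0.448 / 2.460 = 0.1821 g VSS/g BOD₅.
Mass of BOD₅ removed per day: Q(S₀ − S) = 2470 × 756.7 g/m³ = 1869 kg/d.
So the net sludge growth is P_X = 0.1821 × 1869 = 340.4 kg VSS/d.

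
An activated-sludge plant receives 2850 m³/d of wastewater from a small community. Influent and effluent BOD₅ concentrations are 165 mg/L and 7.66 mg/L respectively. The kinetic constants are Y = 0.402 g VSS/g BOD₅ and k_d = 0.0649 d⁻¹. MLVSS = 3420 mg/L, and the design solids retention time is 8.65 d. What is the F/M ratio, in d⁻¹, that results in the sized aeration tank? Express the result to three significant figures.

F/M ≈ 0.471 d⁻¹

Steady-state biomass mass balance: V·X·(1 + k_d·θ_c) = Y·Q·(S₀ − S)·θ_c, so V = 0.402 × 2850 × (165 − 7.66) × 8.65 / [3420 × (1 + 0.0649 × 8.65)] = 1.56×10^6 / 5340 = 292.0 m³.
F/M = applied load / biomass = Q·S₀/(V·X) = 2850 × 165 / (292.0 × 3420) = 0.4709 d⁻¹.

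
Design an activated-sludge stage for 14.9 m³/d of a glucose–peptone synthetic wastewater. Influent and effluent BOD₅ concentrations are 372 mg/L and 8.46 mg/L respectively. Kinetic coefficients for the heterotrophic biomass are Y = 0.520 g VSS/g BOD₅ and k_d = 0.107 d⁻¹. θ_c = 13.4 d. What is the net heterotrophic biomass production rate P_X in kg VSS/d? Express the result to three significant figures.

Y_obs = Y / (1 + k_d θ_c) = 0.520 / (1 + 0.107 × 13.4) = 0.520 / 2.434 = 0.2137.
Mass of BOD₅ removed per day: Q(S₀ − S) = 14.9 × 363.5 g/m³ = 5.417 kg/d.
P_X = Y_obs · Q(S₀ − S) = 0.2137 × 5.417 = 1.157 kg VSS/d.

P_X ≈ 1.16 kg VSS/d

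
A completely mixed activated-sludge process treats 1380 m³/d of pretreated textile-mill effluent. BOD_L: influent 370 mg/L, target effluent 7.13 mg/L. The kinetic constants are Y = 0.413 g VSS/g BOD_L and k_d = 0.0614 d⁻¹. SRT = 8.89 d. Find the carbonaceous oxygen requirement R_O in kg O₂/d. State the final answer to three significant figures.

R_O ≈ 311 kg O₂/d

Y_obs = Y / (1 + k_d θ_c) = 0.413 / (1 + 0.0614 × 8.89) = 0.413 / 1.546 = 0.2672.
Substrate removed = Q·(S₀ − S) = 1380 m³/d × (370 − 7.13) g/m³ = 5.01×10^5 g/d = 500.8 kg/d.
P_X = Y_obs·Q·(S₀ − S) = 0.2672 × 500.8 = 133.8 kg VSS/d.
Carbonaceous O₂ demand = substrate oxidised − cell-mass equivalent = 500.8 − 1.42 × 133.8 = 310.8 kg O₂/d.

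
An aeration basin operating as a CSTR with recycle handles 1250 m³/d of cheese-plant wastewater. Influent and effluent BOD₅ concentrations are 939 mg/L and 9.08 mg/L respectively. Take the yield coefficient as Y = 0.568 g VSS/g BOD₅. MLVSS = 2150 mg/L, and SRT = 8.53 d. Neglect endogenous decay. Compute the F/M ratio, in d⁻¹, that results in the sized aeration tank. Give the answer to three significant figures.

V·X = Y·Q·ΔS·θ_c gives V = 0.568 × 1250 × (939 − 9.08) × 8.53 / 2150 = 2619 m³.
F/M = Q·S₀ / (V·X) = 1250 × 939 / (2619 × 2150) = 0.2084 g BOD₅·(g VSS·d)⁻¹.

F/M ≈ 0.208 d⁻¹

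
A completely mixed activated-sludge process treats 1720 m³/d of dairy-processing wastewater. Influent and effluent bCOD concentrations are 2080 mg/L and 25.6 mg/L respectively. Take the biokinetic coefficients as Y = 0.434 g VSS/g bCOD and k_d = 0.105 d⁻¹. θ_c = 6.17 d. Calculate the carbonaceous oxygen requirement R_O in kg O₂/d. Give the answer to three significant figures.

R_O ≈ 2210 kg O₂/d

Observed yield with endogenous decay: Y_obs = Y / (1 + k_d·θ_c) = 0.434 / (1 + 0.105 × 6.17) = 0.434 / 1.648 = 0.2634 g VSS/g bCOD.
Mass of bCOD removed per day: Q(S₀ − S) = 1720 × 2054 g/m³ = 3534 kg/d.
Net sludge production P_X = 0.2634 × 3534 = 930.6 kg VSS/d.
R_O = Q·(S₀ − S) − 1.42·P_X = 3534 − 1.42 × 930.6 = 2212 kg O₂/d.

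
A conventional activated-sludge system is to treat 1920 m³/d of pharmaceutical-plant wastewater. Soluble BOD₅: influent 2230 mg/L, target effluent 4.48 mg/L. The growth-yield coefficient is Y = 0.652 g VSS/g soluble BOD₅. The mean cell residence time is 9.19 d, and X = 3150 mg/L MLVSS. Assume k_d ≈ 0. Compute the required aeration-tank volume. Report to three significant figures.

V ≈ 8130 m³

Biomass mass balance (decay neglected): V·X = Y·Q·(S₀ − S)·θ_c, so V = 0.652 × 1920 × (2230 − 4.48) × 9.19 / 3150 = 8128 m³.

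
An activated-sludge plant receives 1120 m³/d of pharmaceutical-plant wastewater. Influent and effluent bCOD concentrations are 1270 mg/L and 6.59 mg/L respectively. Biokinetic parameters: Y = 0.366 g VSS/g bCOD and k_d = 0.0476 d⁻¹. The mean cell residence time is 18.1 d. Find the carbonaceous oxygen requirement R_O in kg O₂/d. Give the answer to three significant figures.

Y_obs = Y / (1 + k_d θ_c) = 0.366 / (1 + 0.0476 × 18.1) = 0.366 / 1.862 = 0.1966.
Mass of bCOD removed per day: Q(S₀ − S) = 1120 × 1263 g/m³ = 1415 kg/d.
P_X = Y_obs·Q·(S₀ − S) = 0.1966 × 1415 = 278.2 kg VSS/d.
Carbonaceous O₂ demand = substrate oxidised − cell-mass equivalent = 1415 − 1.42 × 278.2 = 1020 kg O₂/d.

R_O ≈ 1020 kg O₂/d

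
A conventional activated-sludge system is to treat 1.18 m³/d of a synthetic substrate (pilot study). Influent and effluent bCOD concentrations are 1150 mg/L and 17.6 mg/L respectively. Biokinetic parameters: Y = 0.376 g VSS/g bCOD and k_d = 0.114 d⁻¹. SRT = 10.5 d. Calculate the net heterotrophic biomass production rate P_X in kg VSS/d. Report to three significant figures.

The observed yield is Y_obs = Y/(1 + k_d·θ_c) = 0.376 / (1 + 0.114 × 10.5) = 0.376 / 2.197 = 0.1711 g VSS per g bCOD removed.
Substrate removed = Q·(S₀ − S) = 1.18 m³/d × (1150 − 17.6) g/m³ = 1.34×10^3 g/d = 1.336 kg/d.
Net biomass production P_X = Y_obs × Q·(S₀ − S) = 0.1711 × 1.336 = 0.2287 kg VSS/d.

P_X ≈ 0.229 kg VSS/d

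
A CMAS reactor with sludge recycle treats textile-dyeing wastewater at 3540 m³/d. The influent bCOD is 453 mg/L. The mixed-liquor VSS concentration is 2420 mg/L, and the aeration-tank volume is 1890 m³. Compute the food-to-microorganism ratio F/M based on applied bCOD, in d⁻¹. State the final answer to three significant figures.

F/M ≈ 0.351 d⁻¹

F/M = Q·S₀ / (V·X) = 3540 × 453 / (1890 × 2420) = 0.3506 g bCOD·(g VSS·d)⁻¹.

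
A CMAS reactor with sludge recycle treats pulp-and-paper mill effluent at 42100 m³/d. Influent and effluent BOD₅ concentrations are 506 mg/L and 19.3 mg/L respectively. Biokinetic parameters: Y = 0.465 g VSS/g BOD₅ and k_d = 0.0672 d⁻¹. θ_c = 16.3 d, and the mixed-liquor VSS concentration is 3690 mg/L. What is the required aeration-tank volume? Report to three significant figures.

V ≈ 20100 m³

Rearranging the biomass balance for a CMAS with decay, V = Y·Q·ΔS·θ_c / [X·(1+k_d θ_c)] = 0.465 × 42100 × (506 − 19.3) × 16.3 / [3690 × (1 + 0.0672 × 16.3)] = 1.55×10^8 / 7732 = 20086 m³.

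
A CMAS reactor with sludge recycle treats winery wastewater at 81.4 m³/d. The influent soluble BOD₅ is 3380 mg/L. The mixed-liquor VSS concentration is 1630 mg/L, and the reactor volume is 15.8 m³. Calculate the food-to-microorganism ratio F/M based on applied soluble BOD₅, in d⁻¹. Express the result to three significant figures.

F/M ≈ 10.7 d⁻¹

Food-to-microorganism ratio F/M = Q S₀ / (V X) = 81.4 × 3380 / (15.80 × 1630) = 10.68 d⁻¹.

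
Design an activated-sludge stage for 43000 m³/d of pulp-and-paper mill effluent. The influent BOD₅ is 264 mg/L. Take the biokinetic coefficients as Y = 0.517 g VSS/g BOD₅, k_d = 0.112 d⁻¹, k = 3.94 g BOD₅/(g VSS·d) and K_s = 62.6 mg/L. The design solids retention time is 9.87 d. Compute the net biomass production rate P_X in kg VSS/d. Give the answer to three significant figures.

P_X ≈ 2710 kg VSS/d

From the Monod/SRT balance for a CMAS, S = K_s·(1+k_d θ_c)/[θ_c·(Y k − k_d) − 1] = 62.6 × (1 + 0.112 × 9.87) / [9.87 × (0.517 × 3.94 − 0.112) − 1] = 131.8 / 18.00 = 7.322 mg/L.
Observed yield with endogenous decay: Y_obs = Y / (1 + k_d·θ_c) = 0.517 / (1 + 0.112 × 9.87) = 0.517 / 2.105 = 0.2456 g VSS/g BOD₅.
Q·(S₀ − S) = 43000 × (264 − 7.32) × 10⁻³ = 11037 kg/d removed.
P_X = Y_obs · Q(S₀ − S) = 0.2456 × 11037 = 2710 kg VSS/d.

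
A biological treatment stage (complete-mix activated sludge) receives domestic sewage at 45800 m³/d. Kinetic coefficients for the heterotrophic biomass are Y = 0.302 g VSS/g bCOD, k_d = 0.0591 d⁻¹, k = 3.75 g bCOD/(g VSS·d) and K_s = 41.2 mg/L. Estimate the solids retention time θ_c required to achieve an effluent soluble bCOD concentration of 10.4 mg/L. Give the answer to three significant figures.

θ_c ≈ 5.91 d

From 1/θ_c = Y·k·S/(K_s + S) − k_d: Y·k·S/(K_s+S) = 0.302 × 3.75 × 10.4 / (41.2 + 10.4) = 0.2283 d⁻¹.
1/θ_c = 0.2283 − 0.0591 = 0.1692 d⁻¹, so θ_c = 5.912 d.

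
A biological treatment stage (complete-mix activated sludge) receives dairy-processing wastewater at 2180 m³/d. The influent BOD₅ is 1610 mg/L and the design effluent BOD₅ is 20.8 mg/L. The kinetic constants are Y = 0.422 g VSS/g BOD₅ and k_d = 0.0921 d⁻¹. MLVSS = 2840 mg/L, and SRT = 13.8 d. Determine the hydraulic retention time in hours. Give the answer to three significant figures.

Rearranging the biomass balance for a CMAS with decay, V = Y·Q·ΔS·θ_c / [X·(1+k_d θ_c)] = 0.422 × 2180 × (1610 − 20.8) × 13.8 / [2840 × (1 + 0.0921 × 13.8)] = 2.02×10^7 / 6450 = 3128 m³.
HRT = V/Q = 3128 m³ / 2180 m³·d⁻¹ = 1.435 d × 24 = 34.44 h.

τ ≈ 34.4 h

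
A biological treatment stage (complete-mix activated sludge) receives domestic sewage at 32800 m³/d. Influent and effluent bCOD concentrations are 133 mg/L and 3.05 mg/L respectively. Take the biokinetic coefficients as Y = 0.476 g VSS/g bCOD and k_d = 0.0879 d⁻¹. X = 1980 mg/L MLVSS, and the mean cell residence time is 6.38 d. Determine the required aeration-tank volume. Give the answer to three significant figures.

V ≈ 4190 m³

Steady-state biomass mass balance: V·X·(1 + k_d·θ_c) = Y·Q·(S₀ − S)·θ_c, so V = 0.476 × 32800 × (133 − 3.05) × 6.38 / [1980 × (1 + 0.0879 × 6.38)] = 1.29×10^7 / 3090 = 4189 m³.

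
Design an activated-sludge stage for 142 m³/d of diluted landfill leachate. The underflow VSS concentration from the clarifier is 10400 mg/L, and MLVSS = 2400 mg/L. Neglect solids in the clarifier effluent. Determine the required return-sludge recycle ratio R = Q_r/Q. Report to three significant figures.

R ≈ 0.300

Solids balance on the clarifier gives (1+R)X = R·X_r, so R = X/(X_r − X) = 2400 / (10400 − 2400) = 0.3000.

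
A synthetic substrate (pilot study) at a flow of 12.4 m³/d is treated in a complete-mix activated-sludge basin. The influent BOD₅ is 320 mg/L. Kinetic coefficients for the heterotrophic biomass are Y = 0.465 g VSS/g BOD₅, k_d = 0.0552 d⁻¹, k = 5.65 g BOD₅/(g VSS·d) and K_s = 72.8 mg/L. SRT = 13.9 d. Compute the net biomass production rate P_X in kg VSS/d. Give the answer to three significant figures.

For a completely mixed reactor with recycle the Lawrence–McCarty relation gives S = K_s·(1 + k_d·θ_c) / [θ_c·(Y·k − k_d) − 1] = 72.8 × (1 + 0.0552 × 13.9) / [13.9 × (0.465 × 5.65 − 0.0552) − 1] = 128.7 / 34.75 = 3.702 mg/L.
Correct the yield for decay: Y_obs = Y/(1 + k_d θ_c) = 0.465 / (1 + 0.0552 × 13.9) = 0.465 / 1.767 = 0.2631.
Mass of BOD₅ removed per day: Q(S₀ − S) = 12.4 × 316.3 g/m³ = 3.922 kg/d.
Biomass produced: P_X = Y_obs·Q·ΔS = 0.2631 × 3.922 ≈ 1.032 kg VSS/d.

P_X ≈ 1.03 kg VSS/d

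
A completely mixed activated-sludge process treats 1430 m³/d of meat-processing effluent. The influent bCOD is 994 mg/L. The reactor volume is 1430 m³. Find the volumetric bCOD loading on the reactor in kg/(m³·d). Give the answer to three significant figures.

Volumetric loading L_v = Q·S₀ / V = 1430 × 994 g/m³ / 1430 m³ = 994.0 g/(m³·d) = 0.9940 kg bCOD/(m³·d).

L_v ≈ 0.994 kg bCOD/(m³·d)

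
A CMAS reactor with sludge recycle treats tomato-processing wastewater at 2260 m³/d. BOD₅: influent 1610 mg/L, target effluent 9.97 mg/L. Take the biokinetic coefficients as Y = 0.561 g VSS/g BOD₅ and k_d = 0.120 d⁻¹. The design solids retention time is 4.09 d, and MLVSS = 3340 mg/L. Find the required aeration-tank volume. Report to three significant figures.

From the SRT design equation V = Y Q (S₀−S) θ_c / [X (1 + k_d θ_c)] = 0.561 × 2260 × (1610 − 9.97) × 4.09 / [3340 × (1 + 0.120 × 4.09)] = 8.3×10^6 / 4979 = 1666 m³.

V ≈ 1670 m³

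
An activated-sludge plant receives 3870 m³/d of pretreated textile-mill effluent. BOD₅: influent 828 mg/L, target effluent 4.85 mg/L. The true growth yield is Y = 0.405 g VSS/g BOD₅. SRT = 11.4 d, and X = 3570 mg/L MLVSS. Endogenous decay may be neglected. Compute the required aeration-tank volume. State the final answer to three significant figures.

With k_d = 0 the design equation reduces to V = Y Q (S₀−S) θ_c / X = 0.405 × 3870 × (828 − 4.85) × 11.4 / 3570 = 4120 m³.

V ≈ 4120 m³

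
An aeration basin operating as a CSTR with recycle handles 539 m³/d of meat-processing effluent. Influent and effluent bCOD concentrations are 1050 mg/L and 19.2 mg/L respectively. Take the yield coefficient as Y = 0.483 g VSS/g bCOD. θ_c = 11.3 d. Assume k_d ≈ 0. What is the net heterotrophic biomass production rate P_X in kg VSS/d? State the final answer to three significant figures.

P_X ≈ 268 kg VSS/d

No decay correction is needed, so Y_obs = Y = 0.483.
Mass of bCOD removed per day: Q(S₀ − S) = 539 × 1031 g/m³ = 555.6 kg/d.
So the net sludge growth is P_X = 0.4830 × 555.6 = 268.4 kg VSS/d.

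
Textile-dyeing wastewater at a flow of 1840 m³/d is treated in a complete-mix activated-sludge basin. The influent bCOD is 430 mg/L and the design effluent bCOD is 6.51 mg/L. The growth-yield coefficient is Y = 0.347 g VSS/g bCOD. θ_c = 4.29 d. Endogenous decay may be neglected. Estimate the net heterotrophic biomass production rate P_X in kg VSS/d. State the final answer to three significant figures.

P_X ≈ 270 kg VSS/d

No decay correction is needed, so Y_obs = Y = 0.347.
Substrate removed = Q·(S₀ − S) = 1840 m³/d × (430 − 6.51) g/m³ = 7.79×10^5 g/d = 779.2 kg/d.
Biomass produced: P_X = Y_obs·Q·ΔS = 0.3470 × 779.2 ≈ 270.4 kg VSS/d.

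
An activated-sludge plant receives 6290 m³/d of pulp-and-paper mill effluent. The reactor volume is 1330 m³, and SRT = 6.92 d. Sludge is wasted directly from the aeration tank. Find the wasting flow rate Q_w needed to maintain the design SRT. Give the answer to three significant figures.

Wasting from the aeration tank: Q_w = V / θ_c = 1330 / 6.92 = 192.2 m³/d.

Q_w ≈ 192 m³/d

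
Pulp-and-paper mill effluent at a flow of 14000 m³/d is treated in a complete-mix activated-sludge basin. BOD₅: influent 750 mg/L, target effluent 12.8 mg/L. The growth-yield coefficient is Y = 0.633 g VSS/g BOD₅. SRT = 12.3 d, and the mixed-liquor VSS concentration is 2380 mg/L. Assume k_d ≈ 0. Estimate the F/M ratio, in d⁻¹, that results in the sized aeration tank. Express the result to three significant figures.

F/M ≈ 0.131 d⁻¹

V·X = Y·Q·ΔS·θ_c gives V = 0.633 × 14000 × (750 − 12.8) × 12.3 / 2380 = 33763 m³.
Food-to-microorganism ratio F/M = Q S₀ / (V X) = 14000 × 750 / (33763 × 2380) = 0.1307 d⁻¹.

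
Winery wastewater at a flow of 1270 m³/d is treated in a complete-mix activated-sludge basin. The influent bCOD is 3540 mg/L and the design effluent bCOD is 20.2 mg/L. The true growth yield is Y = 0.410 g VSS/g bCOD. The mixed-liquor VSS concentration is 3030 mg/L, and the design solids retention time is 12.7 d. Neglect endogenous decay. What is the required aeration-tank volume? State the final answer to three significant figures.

With k_d = 0 the design equation reduces to V = Y Q (S₀−S) θ_c / X = 0.410 × 1270 × (3540 − 20.2) × 12.7 / 3030 = 7682 m³.

V ≈ 7680 m³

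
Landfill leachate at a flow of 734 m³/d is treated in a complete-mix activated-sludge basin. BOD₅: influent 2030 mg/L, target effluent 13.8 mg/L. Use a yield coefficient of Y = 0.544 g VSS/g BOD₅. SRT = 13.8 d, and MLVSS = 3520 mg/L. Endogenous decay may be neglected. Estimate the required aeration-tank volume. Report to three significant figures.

With k_d = 0 the design equation reduces to V = Y Q (S₀−S) θ_c / X = 0.544 × 734 × (2030 − 13.8) × 13.8 / 3520 = 3156 m³.

V ≈ 3160 m³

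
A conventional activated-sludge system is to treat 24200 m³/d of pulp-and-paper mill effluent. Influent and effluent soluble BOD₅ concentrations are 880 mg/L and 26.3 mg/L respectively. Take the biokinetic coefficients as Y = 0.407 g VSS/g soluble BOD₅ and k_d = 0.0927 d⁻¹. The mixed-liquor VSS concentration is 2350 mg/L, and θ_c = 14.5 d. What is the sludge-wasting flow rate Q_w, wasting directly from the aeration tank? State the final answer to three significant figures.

Q_w ≈ 1530 m³/d

Steady-state biomass mass balance: V·X·(1 + k_d·θ_c) = Y·Q·(S₀ − S)·θ_c, so V = 0.407 × 24200 × (880 − 26.3) × 14.5 / [2350 × (1 + 0.0927 × 14.5)] = 1.22×10^8 / 5509 = 22132 m³.
With mixed-liquor wasting, θ_c = V/Q_w, so Q_w = V/θ_c = 22132/14.5 = 1526 m³/d.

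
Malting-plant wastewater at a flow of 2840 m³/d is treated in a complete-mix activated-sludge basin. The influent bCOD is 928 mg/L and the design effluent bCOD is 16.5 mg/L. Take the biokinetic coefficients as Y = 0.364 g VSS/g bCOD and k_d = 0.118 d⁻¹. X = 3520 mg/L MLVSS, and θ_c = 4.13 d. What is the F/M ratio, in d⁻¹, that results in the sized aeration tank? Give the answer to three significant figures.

F/M ≈ 1.01 d⁻¹

Steady-state biomass mass balance: V·X·(1 + k_d·θ_c) = Y·Q·(S₀ − S)·θ_c, so V = 0.364 × 2840 × (928 − 16.5) × 4.13 / [3520 × (1 + 0.118 × 4.13)] = 3.89×10^6 / 5235 = 743.3 m³.
F/M = Q·S₀ / (V·X) = 2840 × 928 / (743.3 × 3520) = 1.007 g bCOD·(g VSS·d)⁻¹.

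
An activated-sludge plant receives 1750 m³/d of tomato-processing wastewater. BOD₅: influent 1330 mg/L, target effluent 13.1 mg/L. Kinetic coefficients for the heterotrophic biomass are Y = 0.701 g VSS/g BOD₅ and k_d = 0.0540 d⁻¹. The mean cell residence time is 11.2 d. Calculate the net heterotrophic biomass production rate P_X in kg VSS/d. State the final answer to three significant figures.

The observed yield is Y_obs = Y/(1 + k_d·θ_c) = 0.701 / (1 + 0.0540 × 11.2) = 0.701 / 1.605 = 0.4368 g VSS per g BOD₅ removed.
Q·(S₀ − S) = 1750 × (1330 − 13.1) × 10⁻³ = 2305 kg/d removed.
So the net sludge growth is P_X = 0.4368 × 2305 = 1007 kg VSS/d.

P_X ≈ 1010 kg VSS/d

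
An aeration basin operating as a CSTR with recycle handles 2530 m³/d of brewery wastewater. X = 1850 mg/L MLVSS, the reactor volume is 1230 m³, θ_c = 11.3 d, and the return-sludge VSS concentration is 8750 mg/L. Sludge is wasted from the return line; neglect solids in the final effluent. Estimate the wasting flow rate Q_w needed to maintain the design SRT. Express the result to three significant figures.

Q_w ≈ 23.0 m³/d

Q_w = (V·X)/(θ_c X_r) = 1230 × 1850 / (11.3 × 8750) = 23.01 m³/d.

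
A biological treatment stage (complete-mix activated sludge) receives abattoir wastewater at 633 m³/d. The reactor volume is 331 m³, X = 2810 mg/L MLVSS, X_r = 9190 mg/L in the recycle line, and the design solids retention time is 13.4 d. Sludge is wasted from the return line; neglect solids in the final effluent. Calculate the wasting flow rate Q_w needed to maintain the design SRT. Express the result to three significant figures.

Q_w ≈ 7.55 m³/d

θ_c = V·X/(Q_w·X_r) when wasting from the recycle, so Q_w = V·X/(θ_c·X_r) = 331.0 × 2810 / (13.4 × 9190) = 7.553 m³/d.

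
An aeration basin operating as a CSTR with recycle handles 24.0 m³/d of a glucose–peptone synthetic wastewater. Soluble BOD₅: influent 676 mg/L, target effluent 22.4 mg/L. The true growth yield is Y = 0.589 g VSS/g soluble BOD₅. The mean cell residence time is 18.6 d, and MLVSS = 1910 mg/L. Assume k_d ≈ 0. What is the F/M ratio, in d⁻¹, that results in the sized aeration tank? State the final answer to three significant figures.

F/M ≈ 0.0944 d⁻¹

V·X = Y·Q·ΔS·θ_c gives V = 0.589 × 24.0 × (676 − 22.4) × 18.6 / 1910 = 89.97 m³.
F/M = Q·S₀ / (V·X) = 24.0 × 676 / (89.97 × 1910) = 0.09441 g soluble BOD₅·(g VSS·d)⁻¹.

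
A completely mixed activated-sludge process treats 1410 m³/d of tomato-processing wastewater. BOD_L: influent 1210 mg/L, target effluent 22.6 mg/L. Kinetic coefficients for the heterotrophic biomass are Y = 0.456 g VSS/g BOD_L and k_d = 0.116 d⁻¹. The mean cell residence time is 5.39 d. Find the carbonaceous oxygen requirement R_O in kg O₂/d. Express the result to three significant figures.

Y_obs = Y / (1 + k_d θ_c) = 0.456 / (1 + 0.116 × 5.39) = 0.456 / 1.625 = 0.2806.
ΔS = 1210 − 22.6 = 1187 mg/L, so the substrate removal rate is 1410 × 1187/1000 = 1674 kg BOD_L/d.
Net sludge production P_X = 0.2806 × 1674 = 469.7 kg VSS/d.
Carbonaceous O₂ demand = substrate oxidised − cell-mass equivalent = 1674 − 1.42 × 469.7 = 1007 kg O₂/d.

R_O ≈ 1010 kg O₂/d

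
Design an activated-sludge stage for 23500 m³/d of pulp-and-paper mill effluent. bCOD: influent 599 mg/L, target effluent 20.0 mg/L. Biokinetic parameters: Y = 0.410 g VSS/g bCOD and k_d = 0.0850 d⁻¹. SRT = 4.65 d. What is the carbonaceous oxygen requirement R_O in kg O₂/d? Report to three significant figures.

R_O ≈ 7930 kg O₂/d

Y_obs = Y / (1 + k_d θ_c) = 0.410 / (1 + 0.0850 × 4.65) = 0.410 / 1.395 = 0.2939.
Q·(S₀ − S) = 23500 × (599 − 20.0) × 10⁻³ = 13606 kg/d removed.
Biomass synthesised: P_X = Y_obs × 13606 = 3998 kg VSS/d.
R_O = Q·ΔS − 1.42 P_X = 13606 − 5678 = 7929 kg O₂/d.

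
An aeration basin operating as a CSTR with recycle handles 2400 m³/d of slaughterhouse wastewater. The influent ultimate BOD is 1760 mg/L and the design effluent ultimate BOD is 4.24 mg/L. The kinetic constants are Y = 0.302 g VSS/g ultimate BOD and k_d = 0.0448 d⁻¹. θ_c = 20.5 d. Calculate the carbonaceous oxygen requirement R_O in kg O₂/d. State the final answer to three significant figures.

Y_obs = Y / (1 + k_d θ_c) = 0.302 / (1 + 0.0448 × 20.5) = 0.302 / 1.918 = 0.1574.
Q·(S₀ − S) = 2400 × (1760 − 4.24) × 10⁻³ = 4214 kg/d removed.
Biomass synthesised: P_X = Y_obs × 4214 = 663.4 kg VSS/d.
R_O = Q·ΔS − 1.42 P_X = 4214 − 942.0 = 3272 kg O₂/d.

R_O ≈ 3270 kg O₂/d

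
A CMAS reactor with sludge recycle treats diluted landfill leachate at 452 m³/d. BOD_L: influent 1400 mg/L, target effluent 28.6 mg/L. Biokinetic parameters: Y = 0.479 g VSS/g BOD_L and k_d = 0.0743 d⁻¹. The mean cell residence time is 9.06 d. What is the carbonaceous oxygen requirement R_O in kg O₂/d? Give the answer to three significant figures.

R_O ≈ 368 kg O₂/d

Observed yield with endogenous decay: Y_obs = Y / (1 + k_d·θ_c) = 0.479 / (1 + 0.0743 × 9.06) = 0.479 / 1.673 = 0.2863 g VSS/g BOD_L.
Q·(S₀ − S) = 452 × (1400 − 28.6) × 10⁻³ = 619.9 kg/d removed.
Biomass synthesised: P_X = Y_obs × 619.9 = 177.5 kg VSS/d.
R_O = Q·(S₀ − S) − 1.42·P_X = 619.9 − 1.42 × 177.5 = 367.9 kg O₂/d.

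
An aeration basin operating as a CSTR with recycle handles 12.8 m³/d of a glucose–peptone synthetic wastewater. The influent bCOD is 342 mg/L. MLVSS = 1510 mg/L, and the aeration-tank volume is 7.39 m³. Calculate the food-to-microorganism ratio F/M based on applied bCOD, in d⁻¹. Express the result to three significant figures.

F/M ≈ 0.392 d⁻¹

F/M = applied load / biomass = Q·S₀/(V·X) = 12.8 × 342 / (7.390 × 1510) = 0.3923 d⁻¹.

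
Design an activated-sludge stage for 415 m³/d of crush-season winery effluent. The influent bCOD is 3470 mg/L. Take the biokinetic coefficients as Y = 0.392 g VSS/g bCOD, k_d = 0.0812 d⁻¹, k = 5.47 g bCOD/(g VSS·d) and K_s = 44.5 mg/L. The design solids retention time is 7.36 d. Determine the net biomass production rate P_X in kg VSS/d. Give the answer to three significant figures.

For a completely mixed reactor with recycle the Lawrence–McCarty relation gives S = K_s·(1 + k_d·θ_c) / [θ_c·(Y·k − k_d) − 1] = 44.5 × (1 + 0.0812 × 7.36) / [7.36 × (0.392 × 5.47 − 0.0812) − 1] = 71.09 / 14.18 = 5.012 mg/L.
The observed yield is Y_obs = Y/(1 + k_d·θ_c) = 0.392 / (1 + 0.0812 × 7.36) = 0.392 / 1.598 = 0.2454 g VSS per g bCOD removed.
Mass of bCOD removed per day: Q(S₀ − S) = 415 × 3465 g/m³ = 1438 kg/d.
P_X = Y_obs · Q(S₀ − S) = 0.2454 × 1438 = 352.8 kg VSS/d.

P_X ≈ 353 kg VSS/d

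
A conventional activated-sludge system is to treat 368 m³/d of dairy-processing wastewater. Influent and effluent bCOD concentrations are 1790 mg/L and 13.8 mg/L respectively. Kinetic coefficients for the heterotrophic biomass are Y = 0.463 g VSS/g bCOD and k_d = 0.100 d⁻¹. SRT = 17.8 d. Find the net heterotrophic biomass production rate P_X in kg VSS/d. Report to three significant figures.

The observed yield is Y_obs = Y/(1 + k_d·θ_c) = 0.463 / (1 + 0.100 × 17.8) = 0.463 / 2.780 = 0.1665 g VSS per g bCOD removed.
Q·(S₀ − S) = 368 × (1790 − 13.8) × 10⁻³ = 653.6 kg/d removed.
Biomass produced: P_X = Y_obs·Q·ΔS = 0.1665 × 653.6 ≈ 108.9 kg VSS/d.

P_X ≈ 109 kg VSS/d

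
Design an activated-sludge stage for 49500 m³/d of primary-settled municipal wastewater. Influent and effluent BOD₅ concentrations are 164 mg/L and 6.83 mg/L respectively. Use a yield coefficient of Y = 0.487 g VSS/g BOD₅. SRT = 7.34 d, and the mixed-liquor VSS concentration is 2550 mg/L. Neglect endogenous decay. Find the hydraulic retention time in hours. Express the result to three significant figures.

τ ≈ 5.29 h

V·X = Y·Q·ΔS·θ_c gives V = 0.487 × 49500 × (164 − 6.83) × 7.34 / 2550 = 10906 m³.
Hydraulic retention time τ = V/Q = 10906 / 49500 = 0.2203 d = 5.288 h.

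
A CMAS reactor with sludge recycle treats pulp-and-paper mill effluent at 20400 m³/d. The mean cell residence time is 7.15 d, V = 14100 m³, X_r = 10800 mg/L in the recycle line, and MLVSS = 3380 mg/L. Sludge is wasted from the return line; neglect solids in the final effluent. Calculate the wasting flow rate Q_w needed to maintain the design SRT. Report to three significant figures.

Q_w = (V·X)/(θ_c X_r) = 14100 × 3380 / (7.15 × 10800) = 617.2 m³/d.

Q_w ≈ 617 m³/d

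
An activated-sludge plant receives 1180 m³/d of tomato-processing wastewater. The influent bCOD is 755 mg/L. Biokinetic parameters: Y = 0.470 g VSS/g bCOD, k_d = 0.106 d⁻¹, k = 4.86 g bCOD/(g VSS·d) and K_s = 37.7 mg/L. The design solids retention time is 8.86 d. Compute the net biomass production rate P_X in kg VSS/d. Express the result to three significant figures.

P_X ≈ 215 kg VSS/d

From the Monod/SRT balance for a CMAS, S = K_s·(1+k_d θ_c)/[θ_c·(Y k − k_d) − 1] = 37.7 × (1 + 0.106 × 8.86) / [8.86 × (0.470 × 4.86 − 0.106) − 1] = 73.11 / 18.30 = 3.995 mg/L.
The observed yield is Y_obs = Y/(1 + k_d·θ_c) = 0.470 / (1 + 0.106 × 8.86) = 0.470 / 1.939 = 0.2424 g VSS per g bCOD removed.
ΔS = 755 − 4.00 = 751.0 mg/L, so the substrate removal rate is 1180 × 751.0/1000 = 886.2 kg bCOD/d.
P_X = Y_obs · Q(S₀ − S) = 0.2424 × 886.2 = 214.8 kg VSS/d.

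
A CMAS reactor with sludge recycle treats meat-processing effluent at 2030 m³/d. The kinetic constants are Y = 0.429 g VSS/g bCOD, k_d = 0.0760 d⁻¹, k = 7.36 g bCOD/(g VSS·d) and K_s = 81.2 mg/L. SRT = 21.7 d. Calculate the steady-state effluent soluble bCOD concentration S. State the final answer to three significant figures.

S ≈ 3.27 mg/L

Effluent substrate depends only on kinetics and SRT: S = K_s(1 + k_d θ_c) / [θ_c(Yk − k_d) − 1] = 81.2 × (1 + 0.0760 × 21.7) / [21.7 × (0.429 × 7.36 − 0.0760) − 1] = 215.1 / 65.87 = 3.266 mg/L.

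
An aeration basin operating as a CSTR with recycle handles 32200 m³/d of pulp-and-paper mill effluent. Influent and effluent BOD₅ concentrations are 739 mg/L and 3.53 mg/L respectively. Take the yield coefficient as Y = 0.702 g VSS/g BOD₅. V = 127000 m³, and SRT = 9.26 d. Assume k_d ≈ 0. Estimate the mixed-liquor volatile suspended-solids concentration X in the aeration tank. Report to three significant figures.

X = Y·Q·ΔS·θ_c / V = 0.702 × 32200 × (739 − 3.53) × 9.26 / 127000 = 1212 mg/L.

X ≈ 1210 mg/L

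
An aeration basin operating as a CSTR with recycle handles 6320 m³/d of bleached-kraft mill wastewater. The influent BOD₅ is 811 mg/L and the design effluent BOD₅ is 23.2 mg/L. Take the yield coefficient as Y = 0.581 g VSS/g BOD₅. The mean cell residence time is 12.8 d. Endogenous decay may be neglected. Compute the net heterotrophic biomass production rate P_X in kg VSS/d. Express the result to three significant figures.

Since k_d ≈ 0, Y_obs = Y = 0.581 g VSS/g BOD₅.
ΔS = 811 − 23.2 = 787.8 mg/L, so the substrate removal rate is 6320 × 787.8/1000 = 4979 kg BOD₅/d.
P_X = Y_obs · Q(S₀ − S) = 0.5810 × 4979 = 2893 kg VSS/d.

P_X ≈ 2890 kg VSS/d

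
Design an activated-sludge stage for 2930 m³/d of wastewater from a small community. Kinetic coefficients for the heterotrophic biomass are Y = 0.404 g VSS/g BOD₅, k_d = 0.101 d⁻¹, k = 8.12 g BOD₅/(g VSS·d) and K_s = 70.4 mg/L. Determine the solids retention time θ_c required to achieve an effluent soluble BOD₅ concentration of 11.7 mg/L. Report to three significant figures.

θ_c ≈ 2.73 d

At the target effluent, Y k S/(K_s+S) = 0.404×8.12×11.7/82.10 = 0.4675 d⁻¹.
θ_c = 1/(μ − k_d) = 1/(0.4675 − 0.101) = 1/0.3665 = 2.729 d.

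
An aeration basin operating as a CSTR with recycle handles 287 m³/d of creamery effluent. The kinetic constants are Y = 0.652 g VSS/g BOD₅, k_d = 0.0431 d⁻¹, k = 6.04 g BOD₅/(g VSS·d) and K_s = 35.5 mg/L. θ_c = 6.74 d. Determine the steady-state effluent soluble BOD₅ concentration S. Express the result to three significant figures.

S ≈ 1.81 mg/L

For a completely mixed reactor with recycle the Lawrence–McCarty relation gives S = K_s·(1 + k_d·θ_c) / [θ_c·(Y·k − k_d) − 1] = 35.5 × (1 + 0.0431 × 6.74) / [6.74 × (0.652 × 6.04 − 0.0431) − 1] = 45.81 / 25.25 = 1.814 mg/L.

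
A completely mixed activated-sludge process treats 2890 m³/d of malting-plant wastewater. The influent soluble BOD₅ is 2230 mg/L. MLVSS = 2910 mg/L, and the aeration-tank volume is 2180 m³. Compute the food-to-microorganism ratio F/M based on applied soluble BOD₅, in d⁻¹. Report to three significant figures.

F/M = applied load / biomass = Q·S₀/(V·X) = 2890 × 2230 / (2180 × 2910) = 1.016 d⁻¹.

F/M ≈ 1.02 d⁻¹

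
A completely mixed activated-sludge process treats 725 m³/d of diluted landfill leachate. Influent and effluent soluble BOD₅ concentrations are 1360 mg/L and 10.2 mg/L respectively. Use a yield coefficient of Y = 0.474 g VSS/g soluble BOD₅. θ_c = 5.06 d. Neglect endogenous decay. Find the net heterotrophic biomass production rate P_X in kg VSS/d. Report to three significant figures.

P_X ≈ 464 kg VSS/d

With endogenous decay neglected, the observed yield equals the true yield: Y_obs = Y = 0.474 g VSS/g soluble BOD₅.
Q·(S₀ − S) = 725 × (1360 − 10.2) × 10⁻³ = 978.6 kg/d removed.
P_X = Y_obs · Q(S₀ − S) = 0.4740 × 978.6 = 463.9 kg VSS/d.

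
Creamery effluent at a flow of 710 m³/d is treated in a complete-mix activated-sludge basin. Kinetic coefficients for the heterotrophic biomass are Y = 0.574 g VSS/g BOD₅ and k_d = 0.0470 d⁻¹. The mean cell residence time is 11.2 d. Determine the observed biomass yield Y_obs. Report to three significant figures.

The observed yield is Y_obs = Y/(1 + k_d·θ_c) = 0.574 / (1 + 0.0470 × 11.2) = 0.574 / 1.526 = 0.3760 g VSS per g BOD₅ removed.

Y_obs ≈ 0.376 g VSS/g BOD₅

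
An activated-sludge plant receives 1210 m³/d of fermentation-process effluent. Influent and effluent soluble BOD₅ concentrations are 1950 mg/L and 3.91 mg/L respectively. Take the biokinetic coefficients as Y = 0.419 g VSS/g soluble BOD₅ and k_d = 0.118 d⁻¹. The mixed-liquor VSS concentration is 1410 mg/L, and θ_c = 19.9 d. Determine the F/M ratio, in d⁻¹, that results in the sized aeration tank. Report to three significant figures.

Steady-state biomass mass balance: V·X·(1 + k_d·θ_c) = Y·Q·(S₀ − S)·θ_c, so V = 0.419 × 1210 × (1950 − 3.91) × 19.9 / [1410 × (1 + 0.118 × 19.9)] = 1.96×10^7 / 4721 = 4159 m³.
Food-to-microorganism ratio F/M = Q S₀ / (V X) = 1210 × 1950 / (4159 × 1410) = 0.4024 d⁻¹.

F/M ≈ 0.402 d⁻¹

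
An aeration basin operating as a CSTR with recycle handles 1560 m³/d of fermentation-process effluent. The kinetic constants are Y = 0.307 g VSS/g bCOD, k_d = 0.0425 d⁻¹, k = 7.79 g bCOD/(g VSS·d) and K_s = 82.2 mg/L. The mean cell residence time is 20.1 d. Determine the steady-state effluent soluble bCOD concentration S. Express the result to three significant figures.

S ≈ 3.30 mg/L

For a completely mixed reactor with recycle the Lawrence–McCarty relation gives S = K_s·(1 + k_d·θ_c) / [θ_c·(Y·k − k_d) − 1] = 82.2 × (1 + 0.0425 × 20.1) / [20.1 × (0.307 × 7.79 − 0.0425) − 1] = 152.4 / 46.22 = 3.298 mg/L.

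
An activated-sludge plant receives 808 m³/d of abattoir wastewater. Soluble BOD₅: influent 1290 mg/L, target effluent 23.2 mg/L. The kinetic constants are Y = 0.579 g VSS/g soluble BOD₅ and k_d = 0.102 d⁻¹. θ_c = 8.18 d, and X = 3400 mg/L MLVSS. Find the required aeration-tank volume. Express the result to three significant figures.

V ≈ 777 m³

Steady-state biomass mass balance: V·X·(1 + k_d·θ_c) = Y·Q·(S₀ − S)·θ_c, so V = 0.579 × 808 × (1290 − 23.2) × 8.18 / [3400 × (1 + 0.102 × 8.18)] = 4.85×10^6 / 6237 = 777.3 m³.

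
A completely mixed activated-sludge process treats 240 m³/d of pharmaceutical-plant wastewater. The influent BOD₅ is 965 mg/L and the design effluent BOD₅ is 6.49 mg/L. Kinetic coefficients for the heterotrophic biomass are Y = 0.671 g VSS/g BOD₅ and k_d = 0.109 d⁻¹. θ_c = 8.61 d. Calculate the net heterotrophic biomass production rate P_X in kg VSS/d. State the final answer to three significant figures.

Y_obs = Y / (1 + k_d θ_c) = 0.671 / (1 + 0.109 × 8.61) = 0.671 / 1.938 = 0.3461.
Substrate removed = Q·(S₀ − S) = 240 m³/d × (965 − 6.49) g/m³ = 2.3×10^5 g/d = 230.0 kg/d.
So the net sludge growth is P_X = 0.3461 × 230.0 = 79.63 kg VSS/d.

P_X ≈ 79.6 kg VSS/d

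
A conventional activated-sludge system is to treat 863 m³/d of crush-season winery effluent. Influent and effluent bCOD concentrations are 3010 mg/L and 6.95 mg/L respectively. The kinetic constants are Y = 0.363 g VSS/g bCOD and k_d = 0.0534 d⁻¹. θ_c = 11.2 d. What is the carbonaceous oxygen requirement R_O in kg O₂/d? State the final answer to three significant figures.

The observed yield is Y_obs = Y/(1 + k_d·θ_c) = 0.363 / (1 + 0.0534 × 11.2) = 0.363 / 1.598 = 0.2271 g VSS per g bCOD removed.
Mass of bCOD removed per day: Q(S₀ − S) = 863 × 3003 g/m³ = 2592 kg/d.
P_X = Y_obs·Q·(S₀ − S) = 0.2271 × 2592 = 588.7 kg VSS/d.
R_O = Q·ΔS − 1.42 P_X = 2592 − 835.9 = 1756 kg O₂/d.

R_O ≈ 1760 kg O₂/d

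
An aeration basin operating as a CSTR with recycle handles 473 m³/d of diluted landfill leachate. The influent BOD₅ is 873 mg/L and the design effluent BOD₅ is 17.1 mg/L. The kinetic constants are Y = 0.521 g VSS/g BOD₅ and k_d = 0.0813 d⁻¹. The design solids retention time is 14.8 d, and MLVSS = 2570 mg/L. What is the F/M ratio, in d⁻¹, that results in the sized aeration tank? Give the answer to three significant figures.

F/M ≈ 0.291 d⁻¹

Steady-state biomass mass balance: V·X·(1 + k_d·θ_c) = Y·Q·(S₀ − S)·θ_c, so V = 0.521 × 473 × (873 − 17.1) × 14.8 / [2570 × (1 + 0.0813 × 14.8)] = 3.12×10^6 / 5662 = 551.3 m³.
F/M = Q·S₀ / (V·X) = 473 × 873 / (551.3 × 2570) = 0.2914 g BOD₅·(g VSS·d)⁻¹.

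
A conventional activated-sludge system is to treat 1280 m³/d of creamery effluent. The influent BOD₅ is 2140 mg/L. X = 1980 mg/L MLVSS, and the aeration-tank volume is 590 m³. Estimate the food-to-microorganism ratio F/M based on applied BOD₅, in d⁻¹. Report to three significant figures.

F/M ≈ 2.34 d⁻¹

Food-to-microorganism ratio F/M = Q S₀ / (V X) = 1280 × 2140 / (590.0 × 1980) = 2.345 d⁻¹.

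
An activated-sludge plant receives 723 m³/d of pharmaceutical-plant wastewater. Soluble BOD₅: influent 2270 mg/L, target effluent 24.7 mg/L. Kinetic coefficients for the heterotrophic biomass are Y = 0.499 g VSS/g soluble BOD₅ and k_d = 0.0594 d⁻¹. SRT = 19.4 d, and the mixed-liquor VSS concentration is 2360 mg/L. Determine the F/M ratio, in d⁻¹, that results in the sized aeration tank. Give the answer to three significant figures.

F/M ≈ 0.225 d⁻¹

Rearranging the biomass balance for a CMAS with decay, V = Y·Q·ΔS·θ_c / [X·(1+k_d θ_c)] = 0.499 × 723 × (2270 − 24.7) × 19.4 / [2360 × (1 + 0.0594 × 19.4)] = 1.57×10^7 / 5080 = 3094 m³.
F/M = applied load / biomass = Q·S₀/(V·X) = 723 × 2270 / (3094 × 2360) = 0.2248 d⁻¹.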